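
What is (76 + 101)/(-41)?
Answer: -177/41 ≈ -4.3171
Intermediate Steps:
(76 + 101)/(-41) = -1/41*177 = -177/41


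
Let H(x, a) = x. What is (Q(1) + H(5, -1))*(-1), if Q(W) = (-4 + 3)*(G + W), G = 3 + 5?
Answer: 4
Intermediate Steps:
G = 8
Q(W) = -8 - W (Q(W) = (-4 + 3)*(8 + W) = -(8 + W) = -8 - W)
(Q(1) + H(5, -1))*(-1) = ((-8 - 1*1) + 5)*(-1) = ((-8 - 1) + 5)*(-1) = (-9 + 5)*(-1) = -4*(-1) = 4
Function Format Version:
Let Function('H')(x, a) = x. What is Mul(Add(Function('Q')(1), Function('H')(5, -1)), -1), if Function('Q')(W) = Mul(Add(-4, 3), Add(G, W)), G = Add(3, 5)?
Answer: 4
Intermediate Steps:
G = 8
Function('Q')(W) = Add(-8, Mul(-1, W)) (Function('Q')(W) = Mul(Add(-4, 3), Add(8, W)) = Mul(-1, Add(8, W)) = Add(-8, Mul(-1, W)))
Mul(Add(Function('Q')(1), Function('H')(5, -1)), -1) = Mul(Add(Add(-8, Mul(-1, 1)), 5), -1) = Mul(Add(Add(-8, -1), 5), -1) = Mul(Add(-9, 5), -1) = Mul(-4, -1) = 4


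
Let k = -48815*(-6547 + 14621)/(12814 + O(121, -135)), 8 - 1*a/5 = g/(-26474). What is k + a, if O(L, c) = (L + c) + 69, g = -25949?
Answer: -1488900101015/48670558 ≈ -30591.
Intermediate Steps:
O(L, c) = 69 + L + c
a = 132745/3782 (a = 40 - (-129745)/(-26474) = 40 - (-129745)*(-1)/26474 = 40 - 5*3707/3782 = 40 - 18535/3782 = 132745/3782 ≈ 35.099)
k = -394132310/12869 (k = -48815*(-6547 + 14621)/(12814 + (69 + 121 - 135)) = -48815*8074/(12814 + 55) = -48815/(12869*(1/8074)) = -48815/12869/8074 = -48815*8074/12869 = -394132310/12869 ≈ -30627.)
k + a = -394132310/12869 + 132745/3782 = -1488900101015/48670558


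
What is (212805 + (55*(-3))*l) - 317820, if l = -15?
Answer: -102540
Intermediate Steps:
(212805 + (55*(-3))*l) - 317820 = (212805 + (55*(-3))*(-15)) - 317820 = (212805 - 165*(-15)) - 317820 = (212805 + 2475) - 317820 = 215280 - 317820 = -102540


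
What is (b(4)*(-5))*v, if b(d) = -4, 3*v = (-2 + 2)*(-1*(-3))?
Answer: 0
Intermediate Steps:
v = 0 (v = ((-2 + 2)*(-1*(-3)))/3 = (0*3)/3 = (⅓)*0 = 0)
(b(4)*(-5))*v = -4*(-5)*0 = 20*0 = 0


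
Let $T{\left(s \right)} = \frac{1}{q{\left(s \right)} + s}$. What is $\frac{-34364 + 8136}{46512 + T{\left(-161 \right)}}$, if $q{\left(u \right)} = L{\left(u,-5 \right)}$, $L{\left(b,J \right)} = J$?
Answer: $- \frac{4353848}{7720991} \approx -0.5639$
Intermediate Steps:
$q{\left(u \right)} = -5$
$T{\left(s \right)} = \frac{1}{-5 + s}$
$\frac{-34364 + 8136}{46512 + T{\left(-161 \right)}} = \frac{-34364 + 8136}{46512 + \frac{1}{-5 - 161}} = - \frac{26228}{46512 + \frac{1}{-166}} = - \frac{26228}{46512 - \frac{1}{166}} = - \frac{26228}{\frac{7720991}{166}} = \left(-26228\right) \frac{166}{7720991} = - \frac{4353848}{7720991}$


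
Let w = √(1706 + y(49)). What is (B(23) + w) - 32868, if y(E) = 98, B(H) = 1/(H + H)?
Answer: -1511927/46 + 2*√451 ≈ -32826.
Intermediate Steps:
B(H) = 1/(2*H)
w = 2*√451 (w = √(1706 + 98) = √1804 = 2*√451 ≈ 42.474)
(B(23) + w) - 32868 = ((½)/23 + 2*√451) - 32868 = ((½)*(1/23) + 2*√451) - 32868 = (1/46 + 2*√451) - 32868 = -1511927/46 + 2*√451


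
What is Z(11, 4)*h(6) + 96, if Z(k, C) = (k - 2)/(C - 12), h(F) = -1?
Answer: 777/8 ≈ 97.125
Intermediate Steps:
Z(k, C) = (-2 + k)/(-12 + C)
Z(11, 4)*h(6) + 96 = ((-2 + 11)/(-12 + 4))*(-1) + 96 = (9/(-8))*(-1) + 96 = -1/8*9*(-1) + 96 = -9/8*(-1) + 96 = 9/8 + 96 = 777/8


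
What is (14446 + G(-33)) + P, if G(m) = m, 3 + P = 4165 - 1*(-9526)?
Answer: 28101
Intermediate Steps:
P = 13688 (P = -3 + (4165 - 1*(-9526)) = -3 + (4165 + 9526) = -3 + 13691 = 13688)
(14446 + G(-33)) + P = (14446 - 33) + 13688 = 14413 + 13688 = 28101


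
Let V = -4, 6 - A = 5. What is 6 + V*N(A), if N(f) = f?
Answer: 2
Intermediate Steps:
A = 1 (A = 6 - 1*5 = 6 - 5 = 1)
6 + V*N(A) = 6 - 4*1 = 6 - 4 = 2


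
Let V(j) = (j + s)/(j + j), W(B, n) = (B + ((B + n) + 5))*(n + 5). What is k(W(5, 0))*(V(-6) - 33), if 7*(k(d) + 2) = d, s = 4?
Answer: -12017/42 ≈ -286.12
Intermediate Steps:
W(B, n) = (5 + n)*(5 + n + 2*B) (W(B, n) = (B + (5 + B + n))*(5 + n) = (5 + n + 2*B)*(5 + n) = (5 + n)*(5 + n + 2*B))
k(d) = -2 + d/7
V(j) = (4 + j)/(2*j) (V(j) = (j + 4)/(j + j) = (4 + j)/((2*j)) = (4 + j)*(1/(2*j)) = (4 + j)/(2*j))
k(W(5, 0))*(V(-6) - 33) = (-2 + (25 + 0² + 10*5 + 10*0 + 2*5*0)/7)*((½)*(4 - 6)/(-6) - 33) = (-2 + (25 + 0 + 50 + 0 + 0)/7)*((½)*(-⅙)*(-2) - 33) = (-2 + (⅐)*75)*(⅙ - 33) = (-2 + 75/7)*(-197/6) = (61/7)*(-197/6) = -12017/42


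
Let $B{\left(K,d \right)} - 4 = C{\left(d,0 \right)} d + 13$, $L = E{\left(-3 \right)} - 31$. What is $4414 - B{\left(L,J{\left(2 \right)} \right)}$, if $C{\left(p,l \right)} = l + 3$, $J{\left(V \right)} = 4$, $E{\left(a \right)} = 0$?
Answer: $4385$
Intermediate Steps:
$C{\left(p,l \right)} = 3 + l$
$L = -31$ ($L = 0 - 31 = -31$)
$B{\left(K,d \right)} = 17 + 3 d$ ($B{\left(K,d \right)} = 4 + \left(\left(3 + 0\right) d + 13\right) = 4 + \left(3 d + 13\right) = 4 + \left(13 + 3 d\right) = 17 + 3 d$)
$4414 - B{\left(L,J{\left(2 \right)} \right)} = 4414 - \left(17 + 3 \cdot 4\right) = 4414 - \left(17 + 12\right) = 4414 - 29 = 4385$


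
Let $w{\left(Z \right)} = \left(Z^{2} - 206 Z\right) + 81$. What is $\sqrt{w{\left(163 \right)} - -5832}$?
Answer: $2 i \sqrt{274} \approx 33.106 i$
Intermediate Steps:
$w{\left(Z \right)} = 81 + Z^{2} - 206 Z$
$\sqrt{w{\left(163 \right)} - -5832} = \sqrt{\left(81 + 163^{2} - 33578\right) - -5832} = \sqrt{\left(81 + 26569 - 33578\right) + 5832} = \sqrt{-6928 + 5832} = \sqrt{-1096} = 2 i \sqrt{274}$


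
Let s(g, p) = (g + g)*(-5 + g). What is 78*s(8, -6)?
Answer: 3744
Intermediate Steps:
s(g, p) = 2*g*(-5 + g) (s(g, p) = (2*g)*(-5 + g) = 2*g*(-5 + g))
78*s(8, -6) = 78*(2*8*(-5 + 8)) = 78*(2*8*3) = 78*48 = 3744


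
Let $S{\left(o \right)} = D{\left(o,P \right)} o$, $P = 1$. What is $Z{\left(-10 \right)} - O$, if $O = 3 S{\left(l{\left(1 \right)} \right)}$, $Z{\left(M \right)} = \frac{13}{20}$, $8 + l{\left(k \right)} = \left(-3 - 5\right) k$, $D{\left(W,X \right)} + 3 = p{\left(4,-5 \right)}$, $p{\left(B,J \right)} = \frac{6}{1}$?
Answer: $\frac{2893}{20} \approx 144.65$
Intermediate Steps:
$p{\left(B,J \right)} = 6$ ($p{\left(B,J \right)} = 6 \cdot 1 = 6$)
$D{\left(W,X \right)} = 3$ ($D{\left(W,X \right)} = -3 + 6 = 3$)
$l{\left(k \right)} = -8 - 8 k$ ($l{\left(k \right)} = -8 + \left(-3 - 5\right) k = -8 - 8 k$)
$S{\left(o \right)} = 3 o$
$Z{\left(M \right)} = \frac{13}{20}$ ($Z{\left(M \right)} = 13 \cdot \frac{1}{20} = \frac{13}{20}$)
$O = -144$ ($O = 3 \cdot 3 \left(-8 - 8\right) = 3 \cdot 3 \left(-16\right) = 3 \left(-48\right) = -144$)
$Z{\left(-10 \right)} - O = \frac{13}{20} - -144 = \frac{13}{20} + 144 = \frac{2893}{20}$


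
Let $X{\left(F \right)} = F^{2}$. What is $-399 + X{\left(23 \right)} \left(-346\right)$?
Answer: $-183433$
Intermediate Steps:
$-399 + X{\left(23 \right)} \left(-346\right) = -399 + 23^{2} \left(-346\right) = -399 + 529 \left(-346\right) = -399 - 183034 = -183433$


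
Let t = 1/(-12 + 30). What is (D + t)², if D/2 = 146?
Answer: 27636049/324 ≈ 85297.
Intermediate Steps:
D = 292 (D = 2*146 = 292)
t = 1/18 ≈ 0.055556
(D + t)² = (292 + 1/18)² = (5257/18)² = 27636049/324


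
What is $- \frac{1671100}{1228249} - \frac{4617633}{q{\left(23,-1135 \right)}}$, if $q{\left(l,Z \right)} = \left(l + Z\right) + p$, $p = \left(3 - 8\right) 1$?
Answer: $\frac{5669736495917}{1371954133} \approx 4132.6$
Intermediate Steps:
$p = -5$ ($p = \left(-5\right) 1 = -5$)
$q{\left(l,Z \right)} = -5 + Z + l$ ($q{\left(l,Z \right)} = \left(l + Z\right) - 5 = \left(Z + l\right) - 5 = -5 + Z + l$)
$- \frac{1671100}{1228249} - \frac{4617633}{q{\left(23,-1135 \right)}} = - \frac{1671100}{1228249} - \frac{4617633}{-5 - 1135 + 23} = \left(-1671100\right) \frac{1}{1228249} - \frac{4617633}{-1117} = - \frac{1671100}{1228249} - - \frac{4617633}{1117} = - \frac{1671100}{1228249} + \frac{4617633}{1117} = \frac{5669736495917}{1371954133}$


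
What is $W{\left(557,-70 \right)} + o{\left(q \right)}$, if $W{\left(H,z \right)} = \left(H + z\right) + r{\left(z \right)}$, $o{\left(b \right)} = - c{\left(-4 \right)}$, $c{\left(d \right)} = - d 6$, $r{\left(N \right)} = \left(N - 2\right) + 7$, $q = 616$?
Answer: $398$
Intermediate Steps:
$r{\left(N \right)} = 5 + N$ ($r{\left(N \right)} = \left(-2 + N\right) + 7 = 5 + N$)
$c{\left(d \right)} = - 6 d$
$o{\left(b \right)} = -24$ ($o{\left(b \right)} = - \left(-6\right) \left(-4\right) = \left(-1\right) 24 = -24$)
$W{\left(H,z \right)} = 5 + H + 2 z$ ($W{\left(H,z \right)} = \left(H + z\right) + \left(5 + z\right) = 5 + H + 2 z$)
$W{\left(557,-70 \right)} + o{\left(q \right)} = \left(5 + 557 + 2 \left(-70\right)\right) - 24 = \left(5 + 557 - 140\right) - 24 = 422 - 24 = 398$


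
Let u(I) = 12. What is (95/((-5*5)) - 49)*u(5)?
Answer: -3168/5 ≈ -633.60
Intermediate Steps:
(95/((-5*5)) - 49)*u(5) = (95/((-5*5)) - 49)*12 = (95/(-25) - 49)*12 = (95*(-1/25) - 49)*12 = (-19/5 - 49)*12 = -264/5*12 = -3168/5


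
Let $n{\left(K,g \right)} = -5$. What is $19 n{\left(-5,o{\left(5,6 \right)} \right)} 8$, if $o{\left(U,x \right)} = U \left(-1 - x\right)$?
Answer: $-760$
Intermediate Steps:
$19 n{\left(-5,o{\left(5,6 \right)} \right)} 8 = 19 \left(-5\right) 8 = \left(-95\right) 8 = -760$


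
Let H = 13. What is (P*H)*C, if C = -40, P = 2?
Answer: -1040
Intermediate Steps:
(P*H)*C = (2*13)*(-40) = 26*(-40) = -1040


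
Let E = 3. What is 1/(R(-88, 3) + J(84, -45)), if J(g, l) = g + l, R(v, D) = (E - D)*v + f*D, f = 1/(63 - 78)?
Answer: 5/194 ≈ 0.025773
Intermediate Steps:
f = -1/15 (f = 1/(-15) = -1/15 ≈ -0.066667)
R(v, D) = -D/15 + v*(3 - D) (R(v, D) = (3 - D)*v - D/15 = v*(3 - D) - D/15 = -D/15 + v*(3 - D))
1/(R(-88, 3) + J(84, -45)) = 1/((3*(-88) - 1/15*3 - 1*3*(-88)) + (84 - 45)) = 1/((-264 - 1/5 + 264) + 39) = 1/(-1/5 + 39) = 1/(194/5) = 5/194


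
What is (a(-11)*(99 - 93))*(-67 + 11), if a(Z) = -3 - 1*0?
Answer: 1008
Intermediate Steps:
a(Z) = -3 (a(Z) = -3 + 0 = -3)
(a(-11)*(99 - 93))*(-67 + 11) = (-3*(99 - 93))*(-67 + 11) = -3*6*(-56) = -18*(-56) = 1008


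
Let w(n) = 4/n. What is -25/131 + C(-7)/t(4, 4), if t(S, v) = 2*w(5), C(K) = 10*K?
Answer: -23025/524 ≈ -43.941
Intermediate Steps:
t(S, v) = 8/5 (t(S, v) = 2*(4/5) = 2*(4*(⅕)) = 2*(⅘) = 8/5)
-25/131 + C(-7)/t(4, 4) = -25/131 + (10*(-7))/(8/5) = -25*1/131 - 70*5/8 = -25/131 - 175/4 = -23025/524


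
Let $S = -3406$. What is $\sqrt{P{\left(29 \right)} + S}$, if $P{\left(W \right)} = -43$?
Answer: $i \sqrt{3449} \approx 58.728 i$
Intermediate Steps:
$\sqrt{P{\left(29 \right)} + S} = \sqrt{-43 - 3406} = \sqrt{-3449} = i \sqrt{3449}$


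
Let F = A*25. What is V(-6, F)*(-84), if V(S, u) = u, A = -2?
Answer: 4200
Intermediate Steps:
F = -50 (F = -2*25 = -50)
V(-6, F)*(-84) = -50*(-84) = 4200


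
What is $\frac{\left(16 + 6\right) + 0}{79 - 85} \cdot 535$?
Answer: $- \frac{5885}{3} \approx -1961.7$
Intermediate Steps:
$\frac{\left(16 + 6\right) + 0}{79 - 85} \cdot 535 = \frac{22 + 0}{-6} \cdot 535 = 22 \left(- \frac{1}{6}\right) 535 = \left(- \frac{11}{3}\right) 535 = - \frac{5885}{3}$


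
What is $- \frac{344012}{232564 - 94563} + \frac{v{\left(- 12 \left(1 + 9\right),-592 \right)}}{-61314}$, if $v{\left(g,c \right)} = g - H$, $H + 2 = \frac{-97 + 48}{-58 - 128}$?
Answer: $- \frac{3920216220851}{1573819156404} \approx -2.4909$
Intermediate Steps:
$H = - \frac{323}{186}$ ($H = -2 + \frac{-97 + 48}{-58 - 128} = -2 - \frac{49}{-186} = -2 - - \frac{49}{186} = -2 + \frac{49}{186} = - \frac{323}{186} \approx -1.7366$)
$v{\left(g,c \right)} = \frac{323}{186} + g$ ($v{\left(g,c \right)} = g - - \frac{323}{186} = g + \frac{323}{186} = \frac{323}{186} + g$)
$- \frac{344012}{232564 - 94563} + \frac{v{\left(- 12 \left(1 + 9\right),-592 \right)}}{-61314} = - \frac{344012}{232564 - 94563} + \frac{\frac{323}{186} - 12 \left(1 + 9\right)}{-61314} = - \frac{344012}{138001} + \left(\frac{323}{186} - 120\right) \left(- \frac{1}{61314}\right) = \left(-344012\right) \frac{1}{138001} + \left(\frac{323}{186} - 120\right) \left(- \frac{1}{61314}\right) = - \frac{344012}{138001} - - \frac{21997}{11404404} = - \frac{344012}{138001} + \frac{21997}{11404404} = - \frac{3920216220851}{1573819156404}$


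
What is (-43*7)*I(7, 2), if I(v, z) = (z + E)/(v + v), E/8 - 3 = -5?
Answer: 301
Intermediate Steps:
E = -16 (E = 24 + 8*(-5) = 24 - 40 = -16)
I(v, z) = (-16 + z)/(2*v) (I(v, z) = (z - 16)/(v + v) = (-16 + z)/((2*v)) = (-16 + z)*(1/(2*v)) = (-16 + z)/(2*v))
(-43*7)*I(7, 2) = (-43*7)*((½)*(-16 + 2)/7) = -301*(-14)/(2*7) = -301*(-1) = 301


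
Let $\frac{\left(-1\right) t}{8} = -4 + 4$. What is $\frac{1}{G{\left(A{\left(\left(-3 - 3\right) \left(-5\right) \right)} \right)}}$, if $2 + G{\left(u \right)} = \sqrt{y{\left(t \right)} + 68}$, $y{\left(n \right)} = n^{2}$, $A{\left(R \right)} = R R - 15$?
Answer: $\frac{1}{32} + \frac{\sqrt{17}}{32} \approx 0.1601$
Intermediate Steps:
$t = 0$ ($t = - 8 \left(-4 + 4\right) = \left(-8\right) 0 = 0$)
$A{\left(R \right)} = -15 + R^{2}$ ($A{\left(R \right)} = R^{2} - 15 = -15 + R^{2}$)
$G{\left(u \right)} = -2 + 2 \sqrt{17}$ ($G{\left(u \right)} = -2 + \sqrt{0^{2} + 68} = -2 + \sqrt{0 + 68} = -2 + \sqrt{68} = -2 + 2 \sqrt{17}$)
$\frac{1}{G{\left(A{\left(\left(-3 - 3\right) \left(-5\right) \right)} \right)}} = \frac{1}{-2 + 2 \sqrt{17}}$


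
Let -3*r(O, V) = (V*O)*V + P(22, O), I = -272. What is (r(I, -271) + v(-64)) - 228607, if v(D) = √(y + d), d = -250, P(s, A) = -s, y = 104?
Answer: 6430051 + I*√146 ≈ 6.43e+6 + 12.083*I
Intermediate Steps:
r(O, V) = 22/3 - O*V²/3 (r(O, V) = -((V*O)*V - 1*22)/3 = -((O*V)*V - 22)/3 = -(O*V² - 22)/3 = -(-22 + O*V²)/3 = 22/3 - O*V²/3)
v(D) = I*√146 (v(D) = √(104 - 250) = √(-146) = I*√146)
(r(I, -271) + v(-64)) - 228607 = ((22/3 - ⅓*(-272)*(-271)²) + I*√146) - 228607 = ((22/3 - ⅓*(-272)*73441) + I*√146) - 228607 = ((22/3 + 19975952/3) + I*√146) - 228607 = (6658658 + I*√146) - 228607 = 6430051 + I*√146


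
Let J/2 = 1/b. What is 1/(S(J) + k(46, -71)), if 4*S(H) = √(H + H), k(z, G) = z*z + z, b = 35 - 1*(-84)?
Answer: 1029112/2224940143 - 2*√119/2224940143 ≈ 0.00046253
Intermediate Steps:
b = 119 (b = 35 + 84 = 119)
k(z, G) = z + z² (k(z, G) = z² + z = z + z²)
J = 2/119 ≈ 0.016807
S(H) = √2*√H/4 (S(H) = √(H + H)/4 = √(2*H)/4 = (√2*√H)/4 = √2*√H/4)
1/(S(J) + k(46, -71)) = 1/(√2*√(2/119)/4 + 46*(1 + 46)) = 1/(√2*(√238/119)/4 + 46*47) = 1/(√119/238 + 2162) = 1/(2162 + √119/238)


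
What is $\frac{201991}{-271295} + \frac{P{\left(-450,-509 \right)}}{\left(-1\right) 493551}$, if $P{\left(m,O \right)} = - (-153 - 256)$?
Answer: $- \frac{3441511024}{4617169605} \approx -0.74537$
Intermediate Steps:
$P{\left(m,O \right)} = 409$ ($P{\left(m,O \right)} = - (-153 - 256) = \left(-1\right) \left(-409\right) = 409$)
$\frac{201991}{-271295} + \frac{P{\left(-450,-509 \right)}}{\left(-1\right) 493551} = \frac{201991}{-271295} + \frac{409}{\left(-1\right) 493551} = 201991 \left(- \frac{1}{271295}\right) + \frac{409}{-493551} = - \frac{201991}{271295} + 409 \left(- \frac{1}{493551}\right) = - \frac{201991}{271295} - \frac{409}{493551} = - \frac{3441511024}{4617169605}$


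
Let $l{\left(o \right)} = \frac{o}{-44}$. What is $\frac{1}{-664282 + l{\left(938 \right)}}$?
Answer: $- \frac{22}{14614673} \approx -1.5053 \cdot 10^{-6}$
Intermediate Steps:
$l{\left(o \right)} = - \frac{o}{44}$ ($l{\left(o \right)} = o \left(- \frac{1}{44}\right) = - \frac{o}{44}$)
$\frac{1}{-664282 + l{\left(938 \right)}} = \frac{1}{-664282 - \frac{469}{22}} = \frac{1}{- \frac{14614673}{22}} = - \frac{22}{14614673}$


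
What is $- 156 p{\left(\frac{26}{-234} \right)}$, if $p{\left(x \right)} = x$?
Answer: $\frac{52}{3} \approx 17.333$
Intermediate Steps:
$- 156 p{\left(\frac{26}{-234} \right)} = - 156 \frac{26}{-234} = - 156 \cdot 26 \left(- \frac{1}{234}\right) = \left(-156\right) \left(- \frac{1}{9}\right) = \frac{52}{3}$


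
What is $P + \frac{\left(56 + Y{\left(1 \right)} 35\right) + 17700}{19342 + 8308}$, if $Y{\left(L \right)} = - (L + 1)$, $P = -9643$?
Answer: $- \frac{133305632}{13825} \approx -9642.4$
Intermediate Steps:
$Y{\left(L \right)} = -1 - L$ ($Y{\left(L \right)} = - (1 + L) = -1 - L$)
$P + \frac{\left(56 + Y{\left(1 \right)} 35\right) + 17700}{19342 + 8308} = -9643 + \frac{\left(56 + \left(-1 - 1\right) 35\right) + 17700}{19342 + 8308} = -9643 + \frac{\left(56 + \left(-1 - 1\right) 35\right) + 17700}{27650} = -9643 + \left(\left(56 - 70\right) + 17700\right) \frac{1}{27650} = -9643 + \left(-14 + 17700\right) \frac{1}{27650} = -9643 + 17686 \cdot \frac{1}{27650} = -9643 + \frac{8843}{13825} = - \frac{133305632}{13825}$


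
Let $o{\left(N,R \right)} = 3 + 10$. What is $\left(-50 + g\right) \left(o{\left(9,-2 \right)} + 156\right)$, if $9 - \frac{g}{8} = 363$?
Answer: $-487058$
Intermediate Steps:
$g = -2832$ ($g = 72 - 2904 = -2832$)
$o{\left(N,R \right)} = 13$
$\left(-50 + g\right) \left(o{\left(9,-2 \right)} + 156\right) = \left(-50 - 2832\right) \left(13 + 156\right) = \left(-2882\right) 169 = -487058$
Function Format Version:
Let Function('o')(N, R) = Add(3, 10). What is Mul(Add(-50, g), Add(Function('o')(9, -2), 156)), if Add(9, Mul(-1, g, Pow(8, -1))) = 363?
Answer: -487058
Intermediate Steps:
g = -2832 (g = Add(72, Mul(-8, 363)) = Add(72, -2904) = -2832)
Function('o')(N, R) = 13
Mul(Add(-50, g), Add(Function('o')(9, -2), 156)) = Mul(Add(-50, -2832), Add(13, 156)) = Mul(-2882, 169) = -487058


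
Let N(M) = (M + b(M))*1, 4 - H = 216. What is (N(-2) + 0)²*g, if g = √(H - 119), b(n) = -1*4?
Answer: 36*I*√331 ≈ 654.96*I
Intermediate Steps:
H = -212 (H = 4 - 1*216 = 4 - 216 = -212)
b(n) = -4
N(M) = -4 + M (N(M) = (M - 4)*1 = (-4 + M)*1 = -4 + M)
g = I*√331 (g = √(-212 - 119) = √(-331) = I*√331 ≈ 18.193*I)
(N(-2) + 0)²*g = ((-4 - 2) + 0)²*(I*√331) = (-6 + 0)²*(I*√331) = (-6)²*(I*√331) = 36*(I*√331) = 36*I*√331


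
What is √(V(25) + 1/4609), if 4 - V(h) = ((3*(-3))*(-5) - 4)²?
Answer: 2*I*√8906076707/4609 ≈ 40.951*I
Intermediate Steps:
V(h) = -1677 (V(h) = 4 - ((3*(-3))*(-5) - 4)² = 4 - (-9*(-5) - 4)² = 4 - (45 - 4)² = 4 - 1*41² = 4 - 1*1681 = 4 - 1681 = -1677)
√(V(25) + 1/4609) = √(-1677 + 1/4609) = √(-7729292/4609) = 2*I*√8906076707/4609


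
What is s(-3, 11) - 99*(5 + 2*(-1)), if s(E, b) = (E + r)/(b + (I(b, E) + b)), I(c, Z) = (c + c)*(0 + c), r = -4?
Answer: -78415/264 ≈ -297.03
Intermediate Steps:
I(c, Z) = 2*c² (I(c, Z) = (2*c)*c = 2*c²)
s(E, b) = (-4 + E)/(2*b + 2*b²) (s(E, b) = (E - 4)/(b + (2*b² + b)) = (-4 + E)/(b + (b + 2*b²)) = (-4 + E)/(2*b + 2*b²))
s(-3, 11) - 99*(5 + 2*(-1)) = (½)*(-4 - 3)/(11*(1 + 11)) - 99*(5 + 2*(-1)) = (½)*(1/11)*(-7)/12 - 99*(5 - 2) = (½)*(1/11)*(1/12)*(-7) - 99*3 = -7/264 - 297 = -78415/264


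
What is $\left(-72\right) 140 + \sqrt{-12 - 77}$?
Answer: $-10080 + i \sqrt{89} \approx -10080.0 + 9.434 i$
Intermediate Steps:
$\left(-72\right) 140 + \sqrt{-12 - 77} = -10080 + \sqrt{-89} = -10080 + i \sqrt{89}$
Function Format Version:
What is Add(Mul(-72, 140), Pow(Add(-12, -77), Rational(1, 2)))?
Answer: Add(-10080, Mul(I, Pow(89, Rational(1, 2)))) ≈ Add(-10080., Mul(9.4340, I))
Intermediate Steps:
Add(Mul(-72, 140), Pow(Add(-12, -77), Rational(1, 2))) = Add(-10080, Pow(-89, Rational(1, 2))) = Add(-10080, Mul(I, Pow(89, Rational(1, 2))))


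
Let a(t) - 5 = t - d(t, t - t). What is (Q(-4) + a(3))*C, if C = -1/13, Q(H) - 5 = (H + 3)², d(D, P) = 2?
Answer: -12/13 ≈ -0.92308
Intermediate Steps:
Q(H) = 5 + (3 + H)² (Q(H) = 5 + (H + 3)² = 5 + (3 + H)²)
C = -1/13 (C = -1*1/13 = -1/13 ≈ -0.076923)
a(t) = 3 + t (a(t) = 5 + (t - 1*2) = 5 + (t - 2) = 5 + (-2 + t) = 3 + t)
(Q(-4) + a(3))*C = ((5 + (3 - 4)²) + (3 + 3))*(-1/13) = ((5 + (-1)²) + 6)*(-1/13) = ((5 + 1) + 6)*(-1/13) = (6 + 6)*(-1/13) = 12*(-1/13) = -12/13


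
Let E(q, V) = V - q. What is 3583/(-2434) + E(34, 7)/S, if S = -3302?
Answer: -2941337/2009267 ≈ -1.4639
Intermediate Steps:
3583/(-2434) + E(34, 7)/S = 3583/(-2434) + (7 - 1*34)/(-3302) = 3583*(-1/2434) + (7 - 34)*(-1/3302) = -3583/2434 - 27*(-1/3302) = -3583/2434 + 27/3302 = -2941337/2009267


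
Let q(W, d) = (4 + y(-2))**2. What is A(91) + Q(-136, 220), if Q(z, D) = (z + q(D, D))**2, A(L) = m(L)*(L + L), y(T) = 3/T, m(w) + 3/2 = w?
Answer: 529985/16 ≈ 33124.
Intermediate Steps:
m(w) = -3/2 + w
A(L) = 2*L*(-3/2 + L) (A(L) = (-3/2 + L)*(L + L) = (-3/2 + L)*(2*L) = 2*L*(-3/2 + L))
q(W, d) = 25/4 (q(W, d) = (4 + 3/(-2))**2 = (4 + 3*(-1/2))**2 = (4 - 3/2)**2 = (5/2)**2 = 25/4)
Q(z, D) = (25/4 + z)**2 (Q(z, D) = (z + 25/4)**2 = (25/4 + z)**2)
A(91) + Q(-136, 220) = 91*(-3 + 2*91) + (25 + 4*(-136))**2/16 = 91*(-3 + 182) + (25 - 544)**2/16 = 91*179 + (1/16)*(-519)**2 = 16289 + (1/16)*269361 = 16289 + 269361/16 = 529985/16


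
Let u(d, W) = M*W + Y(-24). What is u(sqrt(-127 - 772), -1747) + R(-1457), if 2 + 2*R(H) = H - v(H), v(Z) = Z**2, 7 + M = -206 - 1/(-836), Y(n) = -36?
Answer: -576907791/836 ≈ -6.9008e+5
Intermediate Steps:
M = -178067/836 (M = -7 + (-206 - 1/(-836)) = -7 + (-206 - 1*(-1/836)) = -7 + (-206 + 1/836) = -7 - 172215/836 = -178067/836 ≈ -213.00)
u(d, W) = -36 - 178067*W/836 (u(d, W) = -178067*W/836 - 36 = -36 - 178067*W/836)
R(H) = -1 + H/2 - H**2/2 (R(H) = -1 + (H - H**2)/2 = -1 + (H/2 - H**2/2) = -1 + H/2 - H**2/2)
u(sqrt(-127 - 772), -1747) + R(-1457) = (-36 - 178067/836*(-1747)) + (-1 + (1/2)*(-1457) - 1/2*(-1457)**2) = (-36 + 311083049/836) + (-1 - 1457/2 - 1/2*2122849) = 311052953/836 + (-1 - 1457/2 - 2122849/2) = 311052953/836 - 1062154 = -576907791/836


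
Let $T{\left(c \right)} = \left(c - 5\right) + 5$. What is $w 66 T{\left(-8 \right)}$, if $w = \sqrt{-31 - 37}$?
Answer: $- 1056 i \sqrt{17} \approx - 4354.0 i$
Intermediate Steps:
$T{\left(c \right)} = c$ ($T{\left(c \right)} = \left(-5 + c\right) + 5 = c$)
$w = 2 i \sqrt{17}$ ($w = \sqrt{-68} = 2 i \sqrt{17} \approx 8.2462 i$)
$w 66 T{\left(-8 \right)} = 2 i \sqrt{17} \cdot 66 \left(-8\right) = 132 i \sqrt{17} \left(-8\right) = - 1056 i \sqrt{17}$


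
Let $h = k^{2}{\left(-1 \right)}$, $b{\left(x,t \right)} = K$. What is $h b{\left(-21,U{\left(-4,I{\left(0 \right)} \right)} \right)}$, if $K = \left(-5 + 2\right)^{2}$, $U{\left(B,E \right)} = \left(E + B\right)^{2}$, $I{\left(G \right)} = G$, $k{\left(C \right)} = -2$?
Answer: $36$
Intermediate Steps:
$U{\left(B,E \right)} = \left(B + E\right)^{2}$
$K = 9$ ($K = \left(-3\right)^{2} = 9$)
$b{\left(x,t \right)} = 9$
$h = 4$ ($h = \left(-2\right)^{2} = 4$)
$h b{\left(-21,U{\left(-4,I{\left(0 \right)} \right)} \right)} = 4 \cdot 9 = 36$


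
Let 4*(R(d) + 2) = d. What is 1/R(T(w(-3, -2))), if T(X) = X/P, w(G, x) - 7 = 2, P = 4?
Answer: -16/23 ≈ -0.69565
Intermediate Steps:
w(G, x) = 9 (w(G, x) = 7 + 2 = 9)
T(X) = X/4
R(d) = -2 + d/4
1/R(T(w(-3, -2))) = 1/(-2 + ((¼)*9)/4) = 1/(-2 + (¼)*(9/4)) = 1/(-2 + 9/16) = 1/(-23/16) = -16/23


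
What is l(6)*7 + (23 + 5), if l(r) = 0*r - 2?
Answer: 14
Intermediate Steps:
l(r) = -2 (l(r) = 0 - 2 = -2)
l(6)*7 + (23 + 5) = -2*7 + (23 + 5) = -14 + 28 = 14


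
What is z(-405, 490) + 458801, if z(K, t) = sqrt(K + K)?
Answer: 458801 + 9*I*sqrt(10) ≈ 4.588e+5 + 28.461*I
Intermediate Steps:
z(K, t) = sqrt(2)*sqrt(K) (z(K, t) = sqrt(2*K) = sqrt(2)*sqrt(K))
z(-405, 490) + 458801 = sqrt(2)*sqrt(-405) + 458801 = sqrt(2)*(9*I*sqrt(5)) + 458801 = 9*I*sqrt(10) + 458801 = 458801 + 9*I*sqrt(10)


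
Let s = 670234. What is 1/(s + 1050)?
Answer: 1/671284 ≈ 1.4897e-6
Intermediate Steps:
1/(s + 1050) = 1/(670234 + 1050) = 1/671284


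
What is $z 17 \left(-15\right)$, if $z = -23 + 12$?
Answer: $2805$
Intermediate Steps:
$z = -11$
$z 17 \left(-15\right) = \left(-11\right) 17 \left(-15\right) = \left(-187\right) \left(-15\right) = 2805$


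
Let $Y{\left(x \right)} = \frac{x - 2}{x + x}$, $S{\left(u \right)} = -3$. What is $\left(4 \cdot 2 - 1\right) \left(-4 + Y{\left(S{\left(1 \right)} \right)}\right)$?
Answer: $- \frac{133}{6} \approx -22.167$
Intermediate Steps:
$Y{\left(x \right)} = \frac{-2 + x}{2 x}$
$\left(4 \cdot 2 - 1\right) \left(-4 + Y{\left(S{\left(1 \right)} \right)}\right) = \left(4 \cdot 2 - 1\right) \left(-4 + \frac{-2 - 3}{2 \left(-3\right)}\right) = \left(8 - 1\right) \left(-4 + \frac{1}{2} \left(- \frac{1}{3}\right) \left(-5\right)\right) = 7 \left(-4 + \frac{5}{6}\right) = 7 \left(- \frac{19}{6}\right) = - \frac{133}{6}$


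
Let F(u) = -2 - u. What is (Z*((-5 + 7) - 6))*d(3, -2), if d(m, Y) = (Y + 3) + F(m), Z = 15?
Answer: 240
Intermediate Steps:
d(m, Y) = 1 + Y - m (d(m, Y) = (Y + 3) + (-2 - m) = (3 + Y) + (-2 - m) = 1 + Y - m)
(Z*((-5 + 7) - 6))*d(3, -2) = (15*((-5 + 7) - 6))*(1 - 2 - 1*3) = (15*(2 - 6))*(1 - 2 - 3) = (15*(-4))*(-4) = -60*(-4) = 240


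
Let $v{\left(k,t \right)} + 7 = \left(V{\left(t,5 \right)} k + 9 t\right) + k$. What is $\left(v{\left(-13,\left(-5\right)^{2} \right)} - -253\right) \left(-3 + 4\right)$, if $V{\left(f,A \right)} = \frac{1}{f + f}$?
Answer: $\frac{22887}{50} \approx 457.74$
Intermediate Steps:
$V{\left(f,A \right)} = \frac{1}{2 f}$
$v{\left(k,t \right)} = -7 + k + 9 t + \frac{k}{2 t}$ ($v{\left(k,t \right)} = -7 + \left(\left(\frac{1}{2 t} k + 9 t\right) + k\right) = -7 + \left(\left(\frac{k}{2 t} + 9 t\right) + k\right) = -7 + \left(\left(9 t + \frac{k}{2 t}\right) + k\right) = -7 + \left(k + 9 t + \frac{k}{2 t}\right) = -7 + k + 9 t + \frac{k}{2 t}$)
$\left(v{\left(-13,\left(-5\right)^{2} \right)} - -253\right) \left(-3 + 4\right) = \left(\left(-7 - 13 + 9 \left(-5\right)^{2} + \frac{1}{2} \left(-13\right) \frac{1}{\left(-5\right)^{2}}\right) - -253\right) \left(-3 + 4\right) = \left(\left(-7 - 13 + 9 \cdot 25 + \frac{1}{2} \left(-13\right) \frac{1}{25}\right) + 253\right) 1 = \left(\left(-7 - 13 + 225 + \frac{1}{2} \left(-13\right) \frac{1}{25}\right) + 253\right) 1 = \left(\left(-7 - 13 + 225 - \frac{13}{50}\right) + 253\right) 1 = \left(\frac{10237}{50} + 253\right) 1 = \frac{22887}{50} \cdot 1 = \frac{22887}{50}$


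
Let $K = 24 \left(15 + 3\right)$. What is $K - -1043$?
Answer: $1475$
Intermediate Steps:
$K = 432$ ($K = 24 \cdot 18 = 432$)
$K - -1043 = 432 - -1043 = 432 + 1043 = 1475$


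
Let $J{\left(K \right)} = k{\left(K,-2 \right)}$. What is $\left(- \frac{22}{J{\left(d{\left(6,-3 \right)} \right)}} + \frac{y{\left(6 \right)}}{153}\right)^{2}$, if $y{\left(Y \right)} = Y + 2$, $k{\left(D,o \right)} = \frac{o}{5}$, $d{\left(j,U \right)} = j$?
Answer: $\frac{70946929}{23409} \approx 3030.8$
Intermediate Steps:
$k{\left(D,o \right)} = \frac{o}{5}$ ($k{\left(D,o \right)} = o \frac{1}{5} = \frac{o}{5}$)
$y{\left(Y \right)} = 2 + Y$
$J{\left(K \right)} = - \frac{2}{5}$ ($J{\left(K \right)} = \frac{1}{5} \left(-2\right) = - \frac{2}{5}$)
$\left(- \frac{22}{J{\left(d{\left(6,-3 \right)} \right)}} + \frac{y{\left(6 \right)}}{153}\right)^{2} = \left(- \frac{22}{- \frac{2}{5}} + \frac{2 + 6}{153}\right)^{2} = \left(\left(-22\right) \left(- \frac{5}{2}\right) + 8 \cdot \frac{1}{153}\right)^{2} = \left(55 + \frac{8}{153}\right)^{2} = \left(\frac{8423}{153}\right)^{2} = \frac{70946929}{23409}$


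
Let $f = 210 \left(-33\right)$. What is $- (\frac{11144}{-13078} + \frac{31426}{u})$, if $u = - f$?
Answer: $- \frac{83440327}{22657635} \approx -3.6827$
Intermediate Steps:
$f = -6930$
$u = 6930$ ($u = \left(-1\right) \left(-6930\right) = 6930$)
$- (\frac{11144}{-13078} + \frac{31426}{u}) = - (\frac{11144}{-13078} + \frac{31426}{6930}) = - (11144 \left(- \frac{1}{13078}\right) + 31426 \cdot \frac{1}{6930}) = - (- \frac{5572}{6539} + \frac{15713}{3465}) = \left(-1\right) \frac{83440327}{22657635} = - \frac{83440327}{22657635}$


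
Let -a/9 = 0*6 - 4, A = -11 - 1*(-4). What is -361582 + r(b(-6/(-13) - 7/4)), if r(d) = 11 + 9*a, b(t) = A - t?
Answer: -361247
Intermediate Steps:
A = -7 (A = -11 + 4 = -7)
a = 36 (a = -9*(0*6 - 4) = -9*(0 - 4) = -9*(-4) = 36)
b(t) = -7 - t
r(d) = 335 (r(d) = 11 + 9*36 = 11 + 324 = 335)
-361582 + r(b(-6/(-13) - 7/4)) = -361582 + 335 = -361247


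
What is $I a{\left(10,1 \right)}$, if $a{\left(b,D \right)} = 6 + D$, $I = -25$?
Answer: $-175$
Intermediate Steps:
$I a{\left(10,1 \right)} = - 25 \left(6 + 1\right) = \left(-25\right) 7 = -175$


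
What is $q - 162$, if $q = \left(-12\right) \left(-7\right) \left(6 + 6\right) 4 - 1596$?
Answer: $2274$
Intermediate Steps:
$q = 2436$ ($q = 84 \cdot 12 \cdot 4 - 1596 = 84 \cdot 48 - 1596 = 4032 - 1596 = 2436$)
$q - 162 = 2436 - 162 = 2274$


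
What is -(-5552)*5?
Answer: 27760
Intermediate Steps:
-(-5552)*5 = -4*(-6940) = 27760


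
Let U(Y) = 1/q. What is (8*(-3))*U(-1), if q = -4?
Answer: 6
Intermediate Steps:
U(Y) = -¼ (U(Y) = 1/(-4) = -¼)
(8*(-3))*U(-1) = (8*(-3))*(-¼) = -24*(-¼) = 6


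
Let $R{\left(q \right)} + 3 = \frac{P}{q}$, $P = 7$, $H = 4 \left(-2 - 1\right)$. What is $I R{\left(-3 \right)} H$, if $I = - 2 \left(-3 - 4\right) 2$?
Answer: $1792$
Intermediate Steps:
$H = -12$ ($H = 4 \left(-3\right) = -12$)
$R{\left(q \right)} = -3 + \frac{7}{q}$
$I = 28$ ($I = - 2 \left(-3 - 4\right) 2 = \left(-2\right) \left(-7\right) 2 = 14 \cdot 2 = 28$)
$I R{\left(-3 \right)} H = 28 \left(-3 + \frac{7}{-3}\right) \left(-12\right) = 28 \left(-3 + 7 \left(- \frac{1}{3}\right)\right) \left(-12\right) = 28 \left(-3 - \frac{7}{3}\right) \left(-12\right) = 28 \left(- \frac{16}{3}\right) \left(-12\right) = \left(- \frac{448}{3}\right) \left(-12\right) = 1792$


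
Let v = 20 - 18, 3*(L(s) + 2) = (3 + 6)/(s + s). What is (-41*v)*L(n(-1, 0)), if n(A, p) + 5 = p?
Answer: 943/5 ≈ 188.60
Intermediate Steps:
n(A, p) = -5 + p
L(s) = -2 + 3/(2*s) (L(s) = -2 + ((3 + 6)/(s + s))/3 = -2 + (9/((2*s)))/3 = -2 + (9*(1/(2*s)))/3 = -2 + (9/(2*s))/3 = -2 + 3/(2*s))
v = 2
(-41*v)*L(n(-1, 0)) = (-41*2)*(-2 + 3/(2*(-5 + 0))) = -82*(-2 + (3/2)/(-5)) = -82*(-2 + (3/2)*(-⅕)) = -82*(-2 - 3/10) = -82*(-23/10) = 943/5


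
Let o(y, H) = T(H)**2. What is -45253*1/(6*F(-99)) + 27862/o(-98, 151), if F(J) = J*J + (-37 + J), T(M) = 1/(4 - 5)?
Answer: 1615672127/57990 ≈ 27861.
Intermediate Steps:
T(M) = -1 (T(M) = 1/(-1) = -1)
o(y, H) = 1 (o(y, H) = (-1)**2 = 1)
F(J) = -37 + J + J**2 (F(J) = J**2 + (-37 + J) = -37 + J + J**2)
-45253*1/(6*F(-99)) + 27862/o(-98, 151) = -45253*1/(6*(-37 - 99 + (-99)**2)) + 27862/1 = -45253*1/(6*(-37 - 99 + 9801)) + 27862*1 = -45253/(9665*6) + 27862 = -45253/57990 + 27862 = 1615672127/57990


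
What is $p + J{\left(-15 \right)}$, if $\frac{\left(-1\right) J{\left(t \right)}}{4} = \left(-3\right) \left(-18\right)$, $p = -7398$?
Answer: $-7614$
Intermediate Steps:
$J{\left(t \right)} = -216$ ($J{\left(t \right)} = - 4 \left(\left(-3\right) \left(-18\right)\right) = \left(-4\right) 54 = -216$)
$p + J{\left(-15 \right)} = -7398 - 216 = -7614$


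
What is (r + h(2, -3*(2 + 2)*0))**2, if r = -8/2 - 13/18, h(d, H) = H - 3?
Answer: 19321/324 ≈ 59.633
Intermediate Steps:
h(d, H) = -3 + H
r = -85/18 (r = -8*1/2 - 13*1/18 = -4 - 13/18 = -85/18 ≈ -4.7222)
(r + h(2, -3*(2 + 2)*0))**2 = (-85/18 + (-3 - 3*(2 + 2)*0))**2 = (-85/18 + (-3 - 3*4*0))**2 = (-85/18 + (-3 - 12*0))**2 = (-85/18 + (-3 + 0))**2 = (-85/18 - 3)**2 = (-139/18)**2 = 19321/324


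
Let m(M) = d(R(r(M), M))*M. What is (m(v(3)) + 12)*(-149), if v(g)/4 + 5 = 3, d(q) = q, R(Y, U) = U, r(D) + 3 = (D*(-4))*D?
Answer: -11324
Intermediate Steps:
r(D) = -3 - 4*D**2 (r(D) = -3 + (D*(-4))*D = -3 + (-4*D)*D = -3 - 4*D**2)
v(g) = -8 (v(g) = -20 + 4*3 = -20 + 12 = -8)
m(M) = M**2 (m(M) = M*M = M**2)
(m(v(3)) + 12)*(-149) = ((-8)**2 + 12)*(-149) = (64 + 12)*(-149) = 76*(-149) = -11324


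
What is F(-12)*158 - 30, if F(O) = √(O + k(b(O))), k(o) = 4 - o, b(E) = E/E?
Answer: -30 + 474*I ≈ -30.0 + 474.0*I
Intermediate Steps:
b(E) = 1
F(O) = √(3 + O) (F(O) = √(O + (4 - 1*1)) = √(O + (4 - 1)) = √(O + 3) = √(3 + O))
F(-12)*158 - 30 = √(3 - 12)*158 - 30 = √(-9)*158 - 30 = (3*I)*158 - 30 = 474*I - 30 = -30 + 474*I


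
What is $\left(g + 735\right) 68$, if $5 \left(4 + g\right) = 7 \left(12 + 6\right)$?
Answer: $\frac{257108}{5} \approx 51422.0$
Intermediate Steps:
$g = \frac{106}{5}$ ($g = -4 + \frac{7 \left(12 + 6\right)}{5} = -4 + \frac{7 \cdot 18}{5} = -4 + \frac{1}{5} \cdot 126 = -4 + \frac{126}{5} = \frac{106}{5} \approx 21.2$)
$\left(g + 735\right) 68 = \left(\frac{106}{5} + 735\right) 68 = \frac{3781}{5} \cdot 68 = \frac{257108}{5}$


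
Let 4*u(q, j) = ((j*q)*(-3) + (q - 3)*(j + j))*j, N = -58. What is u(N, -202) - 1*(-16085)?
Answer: 546537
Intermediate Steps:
u(q, j) = j*(-3*j*q + 2*j*(-3 + q))/4 (u(q, j) = (((j*q)*(-3) + (q - 3)*(j + j))*j)/4 = ((-3*j*q + (-3 + q)*(2*j))*j)/4 = ((-3*j*q + 2*j*(-3 + q))*j)/4 = (j*(-3*j*q + 2*j*(-3 + q)))/4 = j*(-3*j*q + 2*j*(-3 + q))/4)
u(N, -202) - 1*(-16085) = (1/4)*(-202)**2*(-6 - 1*(-58)) - 1*(-16085) = (1/4)*40804*(-6 + 58) + 16085 = (1/4)*40804*52 + 16085 = 530452 + 16085 = 546537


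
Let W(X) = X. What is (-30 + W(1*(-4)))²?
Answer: 1156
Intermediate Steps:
(-30 + W(1*(-4)))² = (-30 + 1*(-4))² = (-30 - 4)² = (-34)² = 1156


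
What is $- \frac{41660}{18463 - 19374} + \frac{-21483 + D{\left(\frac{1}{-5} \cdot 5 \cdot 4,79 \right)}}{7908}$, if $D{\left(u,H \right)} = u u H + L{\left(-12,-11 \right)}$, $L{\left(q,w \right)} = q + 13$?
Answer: $\frac{155514341}{3602094} \approx 43.173$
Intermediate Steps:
$L{\left(q,w \right)} = 13 + q$
$D{\left(u,H \right)} = 1 + H u^{2}$ ($D{\left(u,H \right)} = u u H + \left(13 - 12\right) = u^{2} H + 1 = H u^{2} + 1 = 1 + H u^{2}$)
$- \frac{41660}{18463 - 19374} + \frac{-21483 + D{\left(\frac{1}{-5} \cdot 5 \cdot 4,79 \right)}}{7908} = - \frac{41660}{18463 - 19374} + \frac{-21483 + \left(1 + 79 \left(\frac{1}{-5} \cdot 5 \cdot 4\right)^{2}\right)}{7908} = - \frac{41660}{-911} + \left(-21483 + \left(1 + 79 \left(\left(- \frac{1}{5}\right) 5 \cdot 4\right)^{2}\right)\right) \frac{1}{7908} = \left(-41660\right) \left(- \frac{1}{911}\right) + \left(-21483 + \left(1 + 79 \left(\left(-1\right) 4\right)^{2}\right)\right) \frac{1}{7908} = \frac{41660}{911} + \left(-21483 + \left(1 + 79 \left(-4\right)^{2}\right)\right) \frac{1}{7908} = \frac{41660}{911} + \left(-21483 + \left(1 + 79 \cdot 16\right)\right) \frac{1}{7908} = \frac{41660}{911} + \left(-21483 + \left(1 + 1264\right)\right) \frac{1}{7908} = \frac{41660}{911} + \left(-21483 + 1265\right) \frac{1}{7908} = \frac{41660}{911} - \frac{10109}{3954} = \frac{155514341}{3602094}$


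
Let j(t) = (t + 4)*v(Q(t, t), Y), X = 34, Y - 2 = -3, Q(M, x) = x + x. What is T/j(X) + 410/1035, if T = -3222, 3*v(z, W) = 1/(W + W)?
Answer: 2002420/3933 ≈ 509.13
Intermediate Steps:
Q(M, x) = 2*x
Y = -1 (Y = 2 - 3 = -1)
v(z, W) = 1/(6*W) (v(z, W) = 1/(3*(W + W)) = 1/(3*((2*W))) = (1/(2*W))/3 = 1/(6*W))
j(t) = -⅔ - t/6 (j(t) = (t + 4)*((⅙)/(-1)) = (4 + t)*((⅙)*(-1)) = (4 + t)*(-⅙) = -⅔ - t/6)
T/j(X) + 410/1035 = -3222/(-⅔ - ⅙*34) + 410/1035 = -3222/(-⅔ - 17/3) + 410*(1/1035) = -3222/(-19/3) + 82/207 = -3222*(-3/19) + 82/207 = 9666/19 + 82/207 = 2002420/3933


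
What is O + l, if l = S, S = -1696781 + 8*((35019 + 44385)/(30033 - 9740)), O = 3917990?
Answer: 3467356113/1561 ≈ 2.2212e+6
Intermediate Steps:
S = -2648626277/1561 (S = -1696781 + 8*(79404/20293) = -1696781 + 8*(79404*(1/20293)) = -1696781 + 8*(6108/1561) = -1696781 + 48864/1561 = -2648626277/1561 ≈ -1.6968e+6)
l = -2648626277/1561 ≈ -1.6968e+6
O + l = 3917990 - 2648626277/1561 = 3467356113/1561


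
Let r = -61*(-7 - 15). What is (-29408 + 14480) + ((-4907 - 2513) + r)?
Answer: -21006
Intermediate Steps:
r = 1342 (r = -61*(-22) = 1342)
(-29408 + 14480) + ((-4907 - 2513) + r) = (-29408 + 14480) + ((-4907 - 2513) + 1342) = -14928 + (-7420 + 1342) = -14928 - 6078 = -21006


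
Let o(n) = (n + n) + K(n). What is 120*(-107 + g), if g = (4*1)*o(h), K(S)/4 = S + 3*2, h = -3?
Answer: -9960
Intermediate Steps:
K(S) = 24 + 4*S (K(S) = 4*(S + 3*2) = 4*(S + 6) = 4*(6 + S) = 24 + 4*S)
o(n) = 24 + 6*n (o(n) = (n + n) + (24 + 4*n) = 2*n + (24 + 4*n) = 24 + 6*n)
g = 24 (g = (4*1)*(24 + 6*(-3)) = 4*(24 - 18) = 4*6 = 24)
120*(-107 + g) = 120*(-107 + 24) = 120*(-83) = -9960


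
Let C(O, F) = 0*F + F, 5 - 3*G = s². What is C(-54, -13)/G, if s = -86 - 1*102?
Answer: 39/35339 ≈ 0.0011036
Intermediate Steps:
s = -188 (s = -86 - 102 = -188)
G = -35339/3 (G = 5/3 - ⅓*(-188)² = 5/3 - ⅓*35344 = 5/3 - 35344/3 = -35339/3 ≈ -11780.)
C(O, F) = F (C(O, F) = 0 + F = F)
C(-54, -13)/G = -13/(-35339/3) = -13*(-3/35339) = 39/35339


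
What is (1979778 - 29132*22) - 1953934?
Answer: -615060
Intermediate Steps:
(1979778 - 29132*22) - 1953934 = (1979778 - 640904) - 1953934 = 1338874 - 1953934 = -615060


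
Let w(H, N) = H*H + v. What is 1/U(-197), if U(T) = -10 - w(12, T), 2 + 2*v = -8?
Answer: -1/149 ≈ -0.0067114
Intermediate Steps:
v = -5 (v = -1 + (½)*(-8) = -1 - 4 = -5)
w(H, N) = -5 + H² (w(H, N) = H*H - 5 = H² - 5 = -5 + H²)
U(T) = -149 (U(T) = -10 - (-5 + 12²) = -10 - (-5 + 144) = -10 - 1*139 = -10 - 139 = -149)
1/U(-197) = 1/(-149) = -1/149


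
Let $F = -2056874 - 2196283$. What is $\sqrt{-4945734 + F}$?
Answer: $3 i \sqrt{1022099} \approx 3033.0 i$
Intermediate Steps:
$F = -4253157$
$\sqrt{-4945734 + F} = \sqrt{-4945734 - 4253157} = \sqrt{-9198891} = 3 i \sqrt{1022099}$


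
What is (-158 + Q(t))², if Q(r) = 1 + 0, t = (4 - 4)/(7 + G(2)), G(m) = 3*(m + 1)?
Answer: 24649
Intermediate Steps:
G(m) = 3 + 3*m (G(m) = 3*(1 + m) = 3 + 3*m)
t = 0 (t = (4 - 4)/(7 + (3 + 3*2)) = 0/(7 + (3 + 6)) = 0/(7 + 9) = 0/16 = 0*(1/16) = 0)
Q(r) = 1
(-158 + Q(t))² = (-158 + 1)² = (-157)² = 24649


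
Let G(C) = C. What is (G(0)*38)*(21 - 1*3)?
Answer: 0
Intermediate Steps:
(G(0)*38)*(21 - 1*3) = (0*38)*(21 - 1*3) = 0*(21 - 3) = 0*18 = 0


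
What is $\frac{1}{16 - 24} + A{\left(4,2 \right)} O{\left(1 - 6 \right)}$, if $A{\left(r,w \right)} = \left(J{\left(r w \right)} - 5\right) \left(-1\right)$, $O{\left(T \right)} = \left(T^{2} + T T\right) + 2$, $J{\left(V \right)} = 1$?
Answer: $\frac{1663}{8} \approx 207.88$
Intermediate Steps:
$O{\left(T \right)} = 2 + 2 T^{2}$ ($O{\left(T \right)} = \left(T^{2} + T^{2}\right) + 2 = 2 T^{2} + 2 = 2 + 2 T^{2}$)
$A{\left(r,w \right)} = 4$ ($A{\left(r,w \right)} = \left(1 - 5\right) \left(-1\right) = \left(-4\right) \left(-1\right) = 4$)
$\frac{1}{16 - 24} + A{\left(4,2 \right)} O{\left(1 - 6 \right)} = \frac{1}{16 - 24} + 4 \left(2 + 2 \left(1 - 6\right)^{2}\right) = \frac{1}{-8} + 4 \left(2 + 2 \left(1 - 6\right)^{2}\right) = - \frac{1}{8} + 4 \left(2 + 2 \left(-5\right)^{2}\right) = - \frac{1}{8} + 4 \left(2 + 2 \cdot 25\right) = - \frac{1}{8} + 4 \left(2 + 50\right) = - \frac{1}{8} + 4 \cdot 52 = - \frac{1}{8} + 208 = \frac{1663}{8}$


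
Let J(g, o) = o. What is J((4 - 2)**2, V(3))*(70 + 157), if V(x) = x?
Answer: 681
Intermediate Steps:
J((4 - 2)**2, V(3))*(70 + 157) = 3*(70 + 157) = 3*227 = 681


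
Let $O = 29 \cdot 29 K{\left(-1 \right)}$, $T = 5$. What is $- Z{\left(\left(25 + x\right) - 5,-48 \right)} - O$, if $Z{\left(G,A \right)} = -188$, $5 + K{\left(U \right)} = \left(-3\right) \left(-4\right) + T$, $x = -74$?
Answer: $-9904$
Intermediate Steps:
$K{\left(U \right)} = 12$ ($K{\left(U \right)} = -5 + \left(\left(-3\right) \left(-4\right) + 5\right) = -5 + \left(12 + 5\right) = -5 + 17 = 12$)
$O = 10092$ ($O = 29 \cdot 29 \cdot 12 = 841 \cdot 12 = 10092$)
$- Z{\left(\left(25 + x\right) - 5,-48 \right)} - O = \left(-1\right) \left(-188\right) - 10092 = 188 - 10092 = -9904$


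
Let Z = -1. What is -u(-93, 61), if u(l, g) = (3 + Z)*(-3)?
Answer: 6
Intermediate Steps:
u(l, g) = -6 (u(l, g) = (3 - 1)*(-3) = 2*(-3) = -6)
-u(-93, 61) = -1*(-6) = 6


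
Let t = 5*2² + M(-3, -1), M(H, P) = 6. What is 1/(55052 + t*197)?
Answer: 1/60174 ≈ 1.6618e-5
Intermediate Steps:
t = 26 (t = 5*2² + 6 = 5*4 + 6 = 20 + 6 = 26)
1/(55052 + t*197) = 1/(55052 + 26*197) = 1/(55052 + 5122) = 1/60174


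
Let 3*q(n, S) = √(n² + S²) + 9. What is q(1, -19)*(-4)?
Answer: -12 - 4*√362/3 ≈ -37.368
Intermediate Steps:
q(n, S) = 3 + √(S² + n²)/3 (q(n, S) = (√(n² + S²) + 9)/3 = (√(S² + n²) + 9)/3 = (9 + √(S² + n²))/3 = 3 + √(S² + n²)/3)
q(1, -19)*(-4) = (3 + √((-19)² + 1²)/3)*(-4) = (3 + √(361 + 1)/3)*(-4) = (3 + √362/3)*(-4) = -12 - 4*√362/3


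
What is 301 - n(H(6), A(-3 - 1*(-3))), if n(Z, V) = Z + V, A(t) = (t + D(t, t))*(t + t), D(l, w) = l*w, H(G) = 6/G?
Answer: 300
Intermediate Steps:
A(t) = 2*t*(t + t²) (A(t) = (t + t*t)*(t + t) = (t + t²)*(2*t) = 2*t*(t + t²))
n(Z, V) = V + Z
301 - n(H(6), A(-3 - 1*(-3))) = 301 - (2*(-3 - 1*(-3))²*(1 + (-3 - 1*(-3))) + 6/6) = 301 - (2*(-3 + 3)²*(1 + (-3 + 3)) + 6*(⅙)) = 301 - (2*0²*(1 + 0) + 1) = 301 - (2*0*1 + 1) = 301 - (0 + 1) = 301 - 1*1 = 301 - 1 = 300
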